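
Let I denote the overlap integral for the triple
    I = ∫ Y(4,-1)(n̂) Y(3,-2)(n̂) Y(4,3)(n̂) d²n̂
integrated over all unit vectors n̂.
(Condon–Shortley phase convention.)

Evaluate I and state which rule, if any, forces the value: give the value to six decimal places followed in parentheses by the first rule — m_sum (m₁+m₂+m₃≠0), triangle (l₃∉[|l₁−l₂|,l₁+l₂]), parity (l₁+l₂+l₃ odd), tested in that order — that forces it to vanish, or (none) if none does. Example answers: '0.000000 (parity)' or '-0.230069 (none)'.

0.000000 (parity)

L=11 odd ⇒ parity kills the (l;000) factor ⇒ I = 0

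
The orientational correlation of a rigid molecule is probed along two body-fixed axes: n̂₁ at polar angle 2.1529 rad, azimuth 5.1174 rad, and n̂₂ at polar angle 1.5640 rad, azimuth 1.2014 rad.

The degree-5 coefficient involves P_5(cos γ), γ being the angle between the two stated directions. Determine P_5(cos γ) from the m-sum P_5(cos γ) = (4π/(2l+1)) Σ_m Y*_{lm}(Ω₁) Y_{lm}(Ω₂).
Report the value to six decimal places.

Term-by-term m-sum for l=5 (normalisation 4π/11 = 1.142397):
  m=-5: (0.169603, 0.082820) × (0.446491, 0.126548) = (0.065246, 0.058442)  (running Σ = (0.065246, 0.058442))
  m=-4: (0.019339, -0.392367) × (0.000928, 0.009931) = (0.003914, -0.000172)  (running Σ = (0.069160, 0.058269))
  m=-3: (-0.325145, 0.120815) × (0.309432, -0.154314) = (-0.081967, 0.087559)  (running Σ = (-0.012807, 0.145828))
  m=-2: (-0.041785, -0.043895) × (0.008514, 0.007755) = (-0.000015, -0.000698)  (running Σ = (-0.012822, 0.145130))
  m=-1: (-0.138417, 0.322867) × (0.115561, -0.298477) = (0.080373, 0.078625)  (running Σ = (0.067551, 0.223756))
  m=0: (0.025878, -0.000000) × (0.011920, 0.000000) = (0.000308, 0.000000)  (running Σ = (0.067859, 0.223756))
  m=1: (0.138417, 0.322867) × (-0.115561, -0.298477) = (0.080373, -0.078625)  (running Σ = (0.148232, 0.145130))
  m=2: (-0.041785, 0.043895) × (0.008514, -0.007755) = (-0.000015, 0.000698)  (running Σ = (0.148217, 0.145828))
  m=3: (0.325145, 0.120815) × (-0.309432, -0.154314) = (-0.081967, -0.087559)  (running Σ = (0.066250, 0.058269))
  m=4: (0.019339, 0.392367) × (0.000928, -0.009931) = (0.003914, 0.000172)  (running Σ = (0.070164, 0.058442))
  m=5: (-0.169603, 0.082820) × (-0.446491, 0.126548) = (0.065246, -0.058442)  (running Σ = (0.135410, 0.000000))
Σ over m = (0.135410, 0.000000); ×(4π/11) → (0.154692, 0.000000). Real part: 0.154692

0.154692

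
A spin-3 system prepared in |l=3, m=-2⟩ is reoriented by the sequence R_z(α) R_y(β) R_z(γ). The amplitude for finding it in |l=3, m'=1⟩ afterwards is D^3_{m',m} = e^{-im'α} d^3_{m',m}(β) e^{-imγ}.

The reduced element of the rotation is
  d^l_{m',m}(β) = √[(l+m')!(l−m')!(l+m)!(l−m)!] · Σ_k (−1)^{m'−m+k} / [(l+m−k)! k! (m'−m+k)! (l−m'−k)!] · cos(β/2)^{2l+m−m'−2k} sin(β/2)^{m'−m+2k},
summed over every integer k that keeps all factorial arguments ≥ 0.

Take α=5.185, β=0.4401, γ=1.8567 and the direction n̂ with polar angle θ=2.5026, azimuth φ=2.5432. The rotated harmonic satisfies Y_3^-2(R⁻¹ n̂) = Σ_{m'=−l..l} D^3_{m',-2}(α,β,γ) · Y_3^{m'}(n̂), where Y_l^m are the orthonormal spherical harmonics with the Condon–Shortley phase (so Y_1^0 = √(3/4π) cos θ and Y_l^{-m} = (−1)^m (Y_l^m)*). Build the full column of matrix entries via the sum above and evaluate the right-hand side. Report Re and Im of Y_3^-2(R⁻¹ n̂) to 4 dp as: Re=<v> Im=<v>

Re=-0.0130 Im=-0.0952

Need the full column D^3_{m',-2} for m'=−3..3 at α=5.1850, β=0.4401, γ=1.8567.
cos(β/2)=0.975887, sin(β/2)=0.218278
d^3_{-3,-2}: single k=1 term ⇒ +0.473242;  D = +0.432335+0.192470i
d^3_{-2,-2}: k∈[0..1] ⇒ +0.863766 -0.216067 = +0.647698;  D = +0.034808+0.646762i
d^3_{-1,-2}: k∈[0..1] ⇒ -0.610952 +0.061131 = -0.549822;  D = +0.475394-0.276233i
d^3_{0,-2}: k∈[0..1] ⇒ +0.236690 -0.011841 = +0.224848;  D = -0.189080-0.121677i
d^3_{1,-2}: k∈[0..1] ⇒ -0.061131 +0.001529 = -0.059602;  D = -0.005903+0.059309i
d^3_{2,-2}: k∈[0..1] ⇒ +0.010810 -0.000108 = +0.010701;  D = +0.009964-0.003904i
d^3_{3,-2}: single k=0 term ⇒ -0.001184;  D = -0.000887-0.000785i
Y_3^{m'}(θ=2.5026,φ=2.5432) and Σ D·Y over m':
  (+0.4323+0.1925i)·(+0.0197-0.0863i)  (+0.0348+0.6468i)·(-0.1066-0.2716i)  (+0.4754-0.2762i)·(-0.3538-0.2412i)  (-0.1891-0.1217i)·(-0.0664+0.0000i)  (-0.0059+0.0593i)·(+0.3538-0.2412i)  (+0.0100-0.0039i)·(-0.1066+0.2716i)  (-0.0009-0.0008i)·(-0.0197-0.0863i)
Y_3^-2(R⁻¹ n̂) = -0.013028-0.095155i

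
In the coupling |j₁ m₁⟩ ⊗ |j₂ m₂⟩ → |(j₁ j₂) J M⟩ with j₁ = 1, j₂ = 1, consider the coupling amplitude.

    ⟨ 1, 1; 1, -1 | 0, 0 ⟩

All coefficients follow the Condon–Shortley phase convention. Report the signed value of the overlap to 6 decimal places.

+√(1/3) = +0.577350

√[1·2!0!0!/3! · 2!0!0!2!0!0!] = √(4/3)
  +(−1)^0/∏(0,2,0,0,0,0)! = 1/2  (running 1/2)
⟨..|..⟩ = √(4/3)·(1/2) = +0.577350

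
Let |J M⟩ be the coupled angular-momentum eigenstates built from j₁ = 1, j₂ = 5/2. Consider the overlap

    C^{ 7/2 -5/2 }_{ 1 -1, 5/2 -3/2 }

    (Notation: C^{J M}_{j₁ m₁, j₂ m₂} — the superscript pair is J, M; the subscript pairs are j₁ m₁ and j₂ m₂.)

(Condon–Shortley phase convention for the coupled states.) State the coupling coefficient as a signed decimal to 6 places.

+√(5/7) ≈ +0.845154

triangle: 0!·2!·5!/8! = 240/40320
(j±m)!: 0!·2!·1!·4!·1!·6! = 34560
prefactor² = (2J+1)·Δ·N² = 11520/7
  k=0: +1/(0!·0!·2!·1!·0!·4!) = 1/48
Σ = 1/48  ⇒  CG² = 11520/7·(1/48)² = 5/7
CG = +√(5/7) = +0.845154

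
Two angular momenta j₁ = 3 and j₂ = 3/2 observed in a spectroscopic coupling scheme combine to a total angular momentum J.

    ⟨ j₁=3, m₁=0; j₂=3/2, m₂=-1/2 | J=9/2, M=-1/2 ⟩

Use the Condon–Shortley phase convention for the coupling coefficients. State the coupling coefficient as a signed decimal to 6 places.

triangle: 0!×6!×3!/10! = 4320/3628800
(j±m)!: 3!×3!×1!×2!×4!×5! = 207360
prefactor² = (2J+1)×Δ×N² = 17280/7
  k=0: +1/(0!×0!×3!×1!×3!×2!) = 1/72
Σ = 1/72  ⇒  CG² = 17280/7×(1/72)² = 10/21
CG = +√(10/21) = +0.690066

+0.690066  (= +√(10/21))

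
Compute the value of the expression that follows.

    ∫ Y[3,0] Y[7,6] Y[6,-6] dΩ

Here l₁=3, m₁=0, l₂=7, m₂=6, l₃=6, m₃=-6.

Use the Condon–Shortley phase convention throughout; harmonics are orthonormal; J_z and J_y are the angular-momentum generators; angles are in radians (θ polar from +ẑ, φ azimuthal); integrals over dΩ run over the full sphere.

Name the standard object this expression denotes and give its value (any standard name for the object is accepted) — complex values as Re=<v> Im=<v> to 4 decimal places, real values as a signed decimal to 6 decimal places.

Gaunt coefficient, -0.204043

This is a Gaunt coefficient — the integral of a triple product of spherical harmonics over the sphere.
m-sum 0 ✓  L=16 even ✓  4≤6≤10 ✓
Π(2lᵢ+1) = 7×15×13 = 1365
triangle coeff Δ(3,7,6) = 1/2042040
Σ_t [1,3]: t=1:−1/207360 t=2:+1/57600 t=3:−1/207360 = 1/129600
(3j)²=168/12155 [(3 7 6; 0 0 0)], sign=+1
Σ_t [3,3]: t=3:−1/43545600 = -1/43545600
(3j)²=33/1190 [(3 7 6; 0 6 -6)], sign=-1
⇒ 4πI² = 756/1445
I = (-1)√(756/1445/(4π)) = -0.20404316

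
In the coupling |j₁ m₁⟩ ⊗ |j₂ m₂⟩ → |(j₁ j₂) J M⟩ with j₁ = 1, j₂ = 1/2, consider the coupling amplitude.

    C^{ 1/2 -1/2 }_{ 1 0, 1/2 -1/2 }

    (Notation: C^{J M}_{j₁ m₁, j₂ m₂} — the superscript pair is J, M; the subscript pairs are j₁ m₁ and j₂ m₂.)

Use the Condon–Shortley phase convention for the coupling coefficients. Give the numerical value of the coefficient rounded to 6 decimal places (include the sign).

j₁+j₂−J=1  J+j₁−j₂=1  J−j₁+j₂=0  j₁+j₂+J+1=3
(j₁±m₁, j₂±m₂, J±M) = (1,1,0,1,0,1)
P² = 1/3
sum k=0..0:
  [0] +1/1 = 1
S = 1
C² = P²·S² = 1/3 ; C = +0.577350

+√(1/3) = +0.577350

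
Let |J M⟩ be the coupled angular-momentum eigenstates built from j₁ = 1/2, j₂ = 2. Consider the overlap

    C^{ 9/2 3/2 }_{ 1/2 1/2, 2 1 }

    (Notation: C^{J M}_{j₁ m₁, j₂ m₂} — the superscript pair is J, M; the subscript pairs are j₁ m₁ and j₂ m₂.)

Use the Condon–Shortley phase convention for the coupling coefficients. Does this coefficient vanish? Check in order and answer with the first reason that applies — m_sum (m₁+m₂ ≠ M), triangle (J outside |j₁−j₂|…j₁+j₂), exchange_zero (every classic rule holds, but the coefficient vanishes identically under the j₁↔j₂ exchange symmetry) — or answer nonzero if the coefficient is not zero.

triangle

m-sum: m₁+m₂ = 1/2+1 = 3/2, M = 3/2  ✓
triangle: need |j₁−j₂| ≤ J ≤ j₁+j₂, i.e. J ∈ [3/2, 5/2]; J = 9/2 is outside ✗ ⇒ coefficient is 0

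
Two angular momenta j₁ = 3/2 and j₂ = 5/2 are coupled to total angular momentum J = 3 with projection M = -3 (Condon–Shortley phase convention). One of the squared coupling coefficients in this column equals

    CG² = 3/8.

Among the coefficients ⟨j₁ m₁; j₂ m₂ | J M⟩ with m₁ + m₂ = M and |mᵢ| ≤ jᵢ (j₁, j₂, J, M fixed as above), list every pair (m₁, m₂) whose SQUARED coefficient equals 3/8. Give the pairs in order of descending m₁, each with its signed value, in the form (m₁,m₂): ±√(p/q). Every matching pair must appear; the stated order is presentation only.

Admissible pairs with m₁+m₂ = M = -3: (-3/2,-3/2), (-1/2,-5/2)
  (m₁,m₂)=(-1/2,-5/2): CG² = 5/8, CG = +√(5/8)
  (m₁,m₂)=(-3/2,-3/2): CG² = 3/8, CG = −√(3/8)   ← matches the target
Pairs with CG² = 3/8: (-3/2,-3/2): −√(3/8)

(-3/2,-3/2): −√(3/8)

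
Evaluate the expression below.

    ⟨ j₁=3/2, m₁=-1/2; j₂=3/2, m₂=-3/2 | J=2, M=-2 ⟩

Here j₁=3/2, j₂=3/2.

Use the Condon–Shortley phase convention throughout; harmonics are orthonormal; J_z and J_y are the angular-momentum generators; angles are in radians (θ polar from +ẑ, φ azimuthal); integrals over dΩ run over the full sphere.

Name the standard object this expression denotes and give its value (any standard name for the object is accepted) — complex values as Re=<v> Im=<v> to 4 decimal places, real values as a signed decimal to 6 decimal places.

This is a Clebsch–Gordan (vector-coupling) coefficient.
j₁+j₂−J=1  J+j₁−j₂=2  J−j₁+j₂=2  j₁+j₂+J+1=6
(j₁±m₁, j₂±m₂, J±M) = (1,2,0,3,0,4)
P² = 8
sum k=0..0:
  [0] +1/4 = 1/4
S = 1/4
C² = P²·S² = 1/2 ; C = +0.707107

Clebsch–Gordan coefficient, +√(1/2) ≈ +0.707107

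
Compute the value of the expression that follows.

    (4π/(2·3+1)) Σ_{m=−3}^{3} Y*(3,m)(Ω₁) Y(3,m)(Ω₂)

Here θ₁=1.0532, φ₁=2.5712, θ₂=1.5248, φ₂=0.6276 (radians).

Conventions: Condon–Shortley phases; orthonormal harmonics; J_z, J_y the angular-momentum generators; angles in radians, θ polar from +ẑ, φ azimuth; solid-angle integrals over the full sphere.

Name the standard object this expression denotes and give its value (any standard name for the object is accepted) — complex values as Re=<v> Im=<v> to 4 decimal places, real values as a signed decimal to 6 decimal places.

This sum is the spherical-harmonic addition theorem: it equals the Legendre polynomial P_l(cos γ) of the angle γ between the two directions.
Addition theorem: P_3(cos γ) = (4π/7) Σ_m Y*_{lm}(Ω₁) Y_{lm}(Ω₂), m = −3…3:
  [-3]  conj(Y_{3,-3})(Ω₁) = +0.038311+0.271114i ; Y_{3,-3}(Ω₂) = -0.127668-0.395822i ; Δ = +0.102422-0.049777i
  [-2]  conj(Y_{3,-2})(Ω₁) = +0.159195-0.347107i ; Y_{3,-2}(Ω₂) = +0.014554-0.044576i ; Δ = -0.013156-0.012148i
  [-1]  conj(Y_{3,-1})(Ω₁) = -0.052974+0.033984i ; Y_{3,-1}(Ω₂) = -0.258556+0.187568i ; Δ = +0.007322-0.018723i
  [+0]  conj(Y_{3,0})(Ω₁) = -0.327911-0.000000i ; Y_{3,0}(Ω₂) = -0.051295+0.000000i ; Δ = +0.016820+0.000000i
  [+1]  conj(Y_{3,1})(Ω₁) = +0.052974+0.033984i ; Y_{3,1}(Ω₂) = +0.258556+0.187568i ; Δ = +0.007322+0.018723i
  [+2]  conj(Y_{3,2})(Ω₁) = +0.159195+0.347107i ; Y_{3,2}(Ω₂) = +0.014554+0.044576i ; Δ = -0.013156+0.012148i
  [+3]  conj(Y_{3,3})(Ω₁) = -0.038311+0.271114i ; Y_{3,3}(Ω₂) = +0.127668-0.395822i ; Δ = +0.102422+0.049777i
Σ over m = +0.209997+0.000000i; ×(4π/7) → +0.376986+0.000000i. Real part: 0.376986

Legendre polynomial (addition theorem), +0.376986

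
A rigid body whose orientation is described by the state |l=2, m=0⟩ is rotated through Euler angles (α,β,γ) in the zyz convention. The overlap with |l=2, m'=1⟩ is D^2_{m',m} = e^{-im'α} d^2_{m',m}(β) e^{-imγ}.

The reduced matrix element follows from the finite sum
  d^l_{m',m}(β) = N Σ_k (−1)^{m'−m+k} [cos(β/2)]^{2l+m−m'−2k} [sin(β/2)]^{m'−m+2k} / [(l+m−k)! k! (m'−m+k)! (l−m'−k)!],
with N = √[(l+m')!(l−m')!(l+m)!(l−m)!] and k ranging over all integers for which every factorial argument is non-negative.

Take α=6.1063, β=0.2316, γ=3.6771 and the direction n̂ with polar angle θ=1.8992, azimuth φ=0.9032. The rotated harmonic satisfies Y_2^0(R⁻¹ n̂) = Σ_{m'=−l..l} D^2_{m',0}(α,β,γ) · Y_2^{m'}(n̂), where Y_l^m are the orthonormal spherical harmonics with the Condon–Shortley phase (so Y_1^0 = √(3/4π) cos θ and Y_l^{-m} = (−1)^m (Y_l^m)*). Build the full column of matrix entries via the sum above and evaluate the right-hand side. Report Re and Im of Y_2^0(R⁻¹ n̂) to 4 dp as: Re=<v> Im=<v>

Need the full column D^2_{m',0} for m'=−2..2 at α=6.1063, β=0.2316, γ=3.6771.
cos(β/2)=0.993303, sin(β/2)=0.115541
d^2_{-2,0}: single k=2 term ⇒ +0.032264;  D = +0.030266-0.011177i
d^2_{-1,0}: k∈[1..2] ⇒ +0.277369 -0.003753 = +0.273616;  D = +0.269347-0.048147i
d^2_{0,0}: k∈[0..2] ⇒ +0.973479 -0.052686 +0.000178 = +0.920970;  D = +0.920970+0.000000i
d^2_{1,0}: k∈[0..1] ⇒ -0.277369 +0.003753 = -0.273616;  D = -0.269347-0.048147i
d^2_{2,0}: single k=0 term ⇒ +0.032264;  D = +0.030266+0.011177i
Y_2^{m'}(θ=1.8992,φ=0.9032) and Σ D·Y over m':
  (+0.0303-0.0112i)·(-0.0808-0.3365i)  (+0.2693-0.0481i)·(-0.1460+0.1852i)  (+0.9210+0.0000i)·(-0.2170+0.0000i)  (-0.2693-0.0481i)·(+0.1460+0.1852i)  (+0.0303+0.0112i)·(-0.0808+0.3365i)
Y_2^0(R⁻¹ n̂) = -0.273054+0.000000i

Re=-0.2731 Im=0.0000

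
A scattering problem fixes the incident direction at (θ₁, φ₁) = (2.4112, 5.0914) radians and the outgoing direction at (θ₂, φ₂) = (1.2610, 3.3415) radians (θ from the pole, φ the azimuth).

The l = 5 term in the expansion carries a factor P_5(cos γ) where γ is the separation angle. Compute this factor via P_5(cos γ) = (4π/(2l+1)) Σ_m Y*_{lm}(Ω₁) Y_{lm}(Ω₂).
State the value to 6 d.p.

-0.329184

Addition theorem: P_5(cos γ) = (4π/11) Σ_m Y*_{lm}(Ω₁) Y_{lm}(Ω₂), m = −5…5:
  m=-5: (+0.058151+0.019546i) × (-0.196643+0.305942i) = -0.017415+0.013947i  (running Σ = -0.017415+0.013947i)
  m=-4: (-0.011854-0.216282i) × (+0.256587-0.263996i) = -0.060139-0.052366i  (running Σ = -0.077554-0.038419i)
  m=-3: (-0.372313+0.172449i) × (+0.040340-0.027582i) = -0.010263+0.017226i  (running Σ = -0.087817-0.021193i)
  m=-2: (+0.271237+0.256778i) × (-0.311325+0.131558i) = -0.118224-0.044258i  (running Σ = -0.206041-0.065451i)
  m=-1: (-0.023913+0.060042i) × (+0.035812-0.007256i) = -0.000421+0.002324i  (running Σ = -0.206462-0.063127i)
  m=0: (+0.387188-0.000000i) × (+0.322250+0.000000i) = +0.124771+0.000000i  (running Σ = -0.081691-0.063127i)
  m=1: (+0.023913+0.060042i) × (-0.035812-0.007256i) = -0.000421-0.002324i  (running Σ = -0.082111-0.065451i)
  m=2: (+0.271237-0.256778i) × (-0.311325-0.131558i) = -0.118224+0.044258i  (running Σ = -0.200336-0.021193i)
  m=3: (+0.372313+0.172449i) × (-0.040340-0.027582i) = -0.010263-0.017226i  (running Σ = -0.210598-0.038419i)
  m=4: (-0.011854+0.216282i) × (+0.256587+0.263996i) = -0.060139+0.052366i  (running Σ = -0.270737+0.013947i)
  m=5: (-0.058151+0.019546i) × (+0.196643+0.305942i) = -0.017415-0.013947i  (running Σ = -0.288152+0.000000i)
Total Σ_m = -0.288152+0.000000i. Multiply by 1.142397: -0.329184+0.000000i. P_5(cos γ) = -0.329184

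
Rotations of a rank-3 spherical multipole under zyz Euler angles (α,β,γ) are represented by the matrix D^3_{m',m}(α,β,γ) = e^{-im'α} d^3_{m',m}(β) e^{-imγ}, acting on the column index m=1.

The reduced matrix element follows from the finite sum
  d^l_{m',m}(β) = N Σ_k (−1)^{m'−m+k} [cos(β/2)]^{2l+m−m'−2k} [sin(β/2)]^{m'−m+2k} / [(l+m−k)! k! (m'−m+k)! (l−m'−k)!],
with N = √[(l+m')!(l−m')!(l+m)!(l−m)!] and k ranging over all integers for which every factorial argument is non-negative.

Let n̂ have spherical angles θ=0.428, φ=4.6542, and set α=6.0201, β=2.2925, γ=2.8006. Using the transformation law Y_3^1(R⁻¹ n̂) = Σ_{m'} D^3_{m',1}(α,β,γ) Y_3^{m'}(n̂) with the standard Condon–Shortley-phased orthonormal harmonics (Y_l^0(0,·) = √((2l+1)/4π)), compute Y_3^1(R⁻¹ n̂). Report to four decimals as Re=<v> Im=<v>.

Re=-0.0807 Im=-0.0907

Need the full column D^3_{m',1} for m'=−3..3 at α=6.0201, β=2.2925, γ=2.8006.
cos(β/2)=0.411907, sin(β/2)=0.911226
d^3_{-3,1}: single k=4 term ⇒ +0.453053;  D = -0.408292+0.196354i
d^3_{-2,1}: k∈[3..4] ⇒ +0.334431 -0.818332 = -0.483901;  D = +0.475628-0.089096i
d^3_{-1,1}: k∈[2..4] ⇒ +0.143417 -0.935822 +0.572474 = -0.219930;  D = +0.219263+0.017117i
d^3_{0,1}: k∈[1..3] ⇒ +0.037430 -0.549526 +0.896438 = +0.384341;  D = -0.362212-0.128532i
d^3_{1,1}: k∈[0..2] ⇒ +0.004884 -0.191223 +0.701866 = +0.515527;  D = -0.424292-0.292821i
d^3_{2,1}: k∈[0..1] ⇒ -0.034168 +0.334431 = +0.300263;  D = -0.194268-0.228949i
d^3_{3,1}: single k=0 term ⇒ +0.092575;  D = -0.039477-0.083736i
Y_3^{m'}(θ=0.428,φ=4.6542) and Σ D·Y over m':
  (-0.4083+0.1964i)·(+0.0052-0.0294i)  (+0.4756-0.0891i)·(-0.1591-0.0186i)  (+0.2193+0.0171i)·(-0.0245+0.4203i)  (-0.3622-0.1285i)·(+0.3866+0.0000i)  (-0.4243-0.2928i)·(+0.0245+0.4203i)  (-0.1943-0.2289i)·(-0.1591+0.0186i)  (-0.0395-0.0837i)·(-0.0052-0.0294i)
Y_3^1(R⁻¹ n̂) = -0.080671-0.090706i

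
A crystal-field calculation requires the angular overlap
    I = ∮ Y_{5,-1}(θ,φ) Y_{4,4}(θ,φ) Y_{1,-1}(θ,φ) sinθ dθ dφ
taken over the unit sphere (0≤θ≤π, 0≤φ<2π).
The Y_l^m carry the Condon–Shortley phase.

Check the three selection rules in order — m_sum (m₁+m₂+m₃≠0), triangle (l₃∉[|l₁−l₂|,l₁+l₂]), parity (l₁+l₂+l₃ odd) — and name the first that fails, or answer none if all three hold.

m_sum

Σmᵢ = 2  ✗
l₃∈[|l₁−l₂|,l₁+l₂]=[1,9], have l₃=1
Σlᵢ = 10 ⇒ even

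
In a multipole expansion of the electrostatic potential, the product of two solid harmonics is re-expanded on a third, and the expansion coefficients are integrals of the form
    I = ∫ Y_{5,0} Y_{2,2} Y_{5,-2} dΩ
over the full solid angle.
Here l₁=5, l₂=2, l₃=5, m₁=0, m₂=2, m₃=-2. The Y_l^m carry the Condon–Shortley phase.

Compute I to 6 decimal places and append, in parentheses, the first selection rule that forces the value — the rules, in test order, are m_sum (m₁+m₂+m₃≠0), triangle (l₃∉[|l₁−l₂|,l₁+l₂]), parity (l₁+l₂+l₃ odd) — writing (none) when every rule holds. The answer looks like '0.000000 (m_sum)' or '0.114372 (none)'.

-0.191372 (none)

Checks pass: Σm=0; 12 even; l₃=5∈[3,7].
(2·5+1)(2·2+1)(2·5+1) = 605
Δ: 2! 8! 2! / 13! → 1/38610
sum: t=0:+1/2880 t=1:−1/576 t=2:+1/2880 = -1/960
3j²(5 2 5; 0 0 0) = Δ·Π!·Σ² = 10/429  (sign +1)
sum: t=2:+1/2880 = 1/2880
3j²(5 2 5; 0 2 -2) = Δ·Π!·Σ² = 14/429  (sign -1)
combine: 4πI² = 605·10/429·14/429 = 700/1521
take √, sign -1: I = -0.19137248
No selection rule forces the value: the integral is nonzero (none).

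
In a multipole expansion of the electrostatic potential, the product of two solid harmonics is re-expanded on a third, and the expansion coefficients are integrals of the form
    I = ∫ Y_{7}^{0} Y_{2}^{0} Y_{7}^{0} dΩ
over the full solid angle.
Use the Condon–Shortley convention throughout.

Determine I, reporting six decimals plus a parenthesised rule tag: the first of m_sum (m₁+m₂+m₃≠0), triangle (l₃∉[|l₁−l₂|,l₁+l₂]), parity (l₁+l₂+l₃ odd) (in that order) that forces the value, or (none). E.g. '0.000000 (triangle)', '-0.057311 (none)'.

0.159836 (none)

Checks pass: Σm=0; 16 even; l₃=7∈[5,9].
(2·7+1)(2·2+1)(2·7+1) = 1125
Δ: 2! 12! 2! / 17! → 1/185640
sum: t=0:+1/2419200 t=1:−1/518400 t=2:+1/2419200 = -1/907200
3j²(7 2 7; 0 0 0) = Δ·Π!·Σ² = 56/3315  (sign +1)
(m-triple is (0,0,0) — same symbol as above.)
combine: 4πI² = 1125·56/3315·56/3315 = 15680/48841
take √, sign +1: I = 0.15983645
No selection rule forces the value: the integral is nonzero (none).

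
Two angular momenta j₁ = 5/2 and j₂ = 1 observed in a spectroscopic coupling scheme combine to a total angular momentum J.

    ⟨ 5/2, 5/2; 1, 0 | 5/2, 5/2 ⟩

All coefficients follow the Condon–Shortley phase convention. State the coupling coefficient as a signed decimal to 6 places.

j₁+j₂−J=1  J+j₁−j₂=4  J−j₁+j₂=1  j₁+j₂+J+1=7
(j₁±m₁, j₂±m₂, J±M) = (5,0,1,1,5,0)
P² = 2880/7
sum k=0..0:
  [0] +1/24 = 1/24
S = 1/24
C² = P²·S² = 5/7 ; C = +0.845154

+√(5/7) = +0.845154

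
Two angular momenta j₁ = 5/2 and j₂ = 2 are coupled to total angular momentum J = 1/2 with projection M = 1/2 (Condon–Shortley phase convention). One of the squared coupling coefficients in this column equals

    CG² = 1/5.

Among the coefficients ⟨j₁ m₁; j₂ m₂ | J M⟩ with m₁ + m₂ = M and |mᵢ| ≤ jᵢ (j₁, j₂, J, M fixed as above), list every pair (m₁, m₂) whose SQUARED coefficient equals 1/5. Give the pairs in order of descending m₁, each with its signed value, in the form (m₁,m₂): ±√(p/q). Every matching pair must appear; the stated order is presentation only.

Admissible pairs with m₁+m₂ = M = 1/2: (-3/2,2), (-1/2,1), (1/2,0), (3/2,-1), (5/2,-2)
  (m₁,m₂)=(5/2,-2): CG² = 1/3, CG = +√(1/3)
  (m₁,m₂)=(3/2,-1): CG² = 4/15, CG = −√(4/15)
  (m₁,m₂)=(1/2,0): CG² = 1/5, CG = +√(1/5)   ← matches the target
  (m₁,m₂)=(-1/2,1): CG² = 2/15, CG = −√(2/15)
  (m₁,m₂)=(-3/2,2): CG² = 1/15, CG = +√(1/15)
Pairs with CG² = 1/5: (1/2,0): +√(1/5)

(1/2,0): +√(1/5)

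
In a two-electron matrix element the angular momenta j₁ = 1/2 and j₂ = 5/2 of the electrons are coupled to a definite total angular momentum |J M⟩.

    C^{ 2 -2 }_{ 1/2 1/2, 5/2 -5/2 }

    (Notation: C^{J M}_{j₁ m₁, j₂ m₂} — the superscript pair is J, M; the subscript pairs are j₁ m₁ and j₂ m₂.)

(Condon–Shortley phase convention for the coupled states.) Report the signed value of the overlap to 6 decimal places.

√[5·1!0!4!/6! · 1!0!0!5!0!4!] = √(480)
  +(−1)^0/∏(0,1,0,0,0,4)! = 1/24  (running 1/24)
⟨..|..⟩ = √(480)·(1/24) = +0.912871

+0.912871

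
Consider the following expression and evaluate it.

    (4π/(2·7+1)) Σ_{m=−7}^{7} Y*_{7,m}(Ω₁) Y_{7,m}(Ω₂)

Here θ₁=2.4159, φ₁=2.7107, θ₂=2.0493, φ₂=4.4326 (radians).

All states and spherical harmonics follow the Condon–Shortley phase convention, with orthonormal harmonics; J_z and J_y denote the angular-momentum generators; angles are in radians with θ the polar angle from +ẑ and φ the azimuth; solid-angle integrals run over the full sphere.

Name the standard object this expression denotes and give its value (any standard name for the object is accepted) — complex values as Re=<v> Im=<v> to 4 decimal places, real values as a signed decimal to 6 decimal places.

This sum is the spherical-harmonic addition theorem: it equals the Legendre polynomial P_l(cos γ) of the angle γ between the two directions.
Addition theorem: P_7(cos γ) = (4π/15) Σ_m Y*_{lm}(Ω₁) Y_{lm}(Ω₂), m = −7…7:
  m=-7: (+0.028130+0.003545i) × (+0.201057+0.082112i) = +0.005365+0.003022i  (running Σ = +0.005365+0.003022i)
  m=-6: (+0.101549+0.063135i) × (-0.045408+0.419054i) = -0.031068+0.039688i  (running Σ = -0.025703+0.042710i)
  m=-5: (+0.163334+0.247318i) × (-0.349950+0.060738i) = -0.072180-0.076628i  (running Σ = -0.097884-0.033918i)
  m=-4: (+0.069268+0.449865i) × (+0.022325+0.046023i) = -0.019158+0.013231i  (running Σ = -0.117042-0.020687i)
  m=-3: (-0.096273+0.337188i) × (-0.262914+0.235964i) = -0.054253-0.111368i  (running Σ = -0.171294-0.132055i)
  m=-2: (+0.059641-0.069527i) × (-0.091109-0.057067i) = -0.009402+0.002931i  (running Σ = -0.180696-0.129124i)
  m=-1: (+0.357647-0.164411i) × (-0.085492+0.297545i) = +0.018344+0.120472i  (running Σ = -0.162352-0.008652i)
  m=0: (+0.028626-0.000000i) × (-0.148486+0.000000i) = -0.004251+0.000000i  (running Σ = -0.166603-0.008652i)
  m=1: (-0.357647-0.164411i) × (+0.085492+0.297545i) = +0.018344-0.120472i  (running Σ = -0.148259-0.129124i)
  m=2: (+0.059641+0.069527i) × (-0.091109+0.057067i) = -0.009402-0.002931i  (running Σ = -0.157661-0.132055i)
  m=3: (+0.096273+0.337188i) × (+0.262914+0.235964i) = -0.054253+0.111368i  (running Σ = -0.211913-0.020687i)
  m=4: (+0.069268-0.449865i) × (+0.022325-0.046023i) = -0.019158-0.013231i  (running Σ = -0.231071-0.033918i)
  m=5: (-0.163334+0.247318i) × (+0.349950+0.060738i) = -0.072180+0.076628i  (running Σ = -0.303251+0.042710i)
  m=6: (+0.101549-0.063135i) × (-0.045408-0.419054i) = -0.031068-0.039688i  (running Σ = -0.334320+0.003022i)
  m=7: (-0.028130+0.003545i) × (-0.201057+0.082112i) = +0.005365-0.003022i  (running Σ = -0.328955+0.000000i)
Accumulated sum -0.328955+0.000000i; after 4π/(2l+1) scaling, -0.275585+0.000000i ⇒ P_7 = -0.275585

Legendre polynomial (addition theorem), -0.275585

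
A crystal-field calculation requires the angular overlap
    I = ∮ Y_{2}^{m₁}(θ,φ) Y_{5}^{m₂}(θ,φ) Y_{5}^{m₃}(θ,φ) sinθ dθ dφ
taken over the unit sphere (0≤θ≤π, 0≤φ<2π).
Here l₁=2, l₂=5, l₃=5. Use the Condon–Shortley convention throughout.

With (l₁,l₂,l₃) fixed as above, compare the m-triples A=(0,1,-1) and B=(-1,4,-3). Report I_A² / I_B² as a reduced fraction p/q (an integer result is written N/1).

27/49

Same 2,5,5: normalisation and zero-m 3j drop out of the ratio.
A: Δ: 2! 2! 8! / 13! → 1/38610; sum: t=0:+1/5760 t=1:−1/720 t=2:+1/2304 = -1/1280; 3j²(2 5 5; 0 1 -1) = Δ·Π!·Σ² = 27/1430  (sign -1)
B: Δ: 2! 2! 8! / 13! → 1/38610; sum: t=1:−1/80640 t=2:+1/10080 = 1/11520; 3j²(2 5 5; -1 4 -3) = Δ·Π!·Σ² = 49/1430  (sign +1)
I_A²/I_B² = (27/1430)/(49/1430) = 27/49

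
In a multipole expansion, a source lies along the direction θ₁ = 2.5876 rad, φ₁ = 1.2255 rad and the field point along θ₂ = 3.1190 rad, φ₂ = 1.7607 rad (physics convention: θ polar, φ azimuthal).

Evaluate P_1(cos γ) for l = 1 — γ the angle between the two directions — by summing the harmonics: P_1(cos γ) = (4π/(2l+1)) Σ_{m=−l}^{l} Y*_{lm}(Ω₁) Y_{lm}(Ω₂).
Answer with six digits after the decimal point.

0.860437

Summing Y*_{l m}(θ₁,φ₁)·Y_{l m}(θ₂,φ₂) over m ∈ [−1, 1]; prefactor 4π/(2·1+1) = 4.188790:
  [-1]  conj(Y_{1,-1})(Ω₁) = (0.061521, 0.171032) ; Y_{1,-1}(Ω₂) = (-0.001473, -0.007665) ; Δ = (0.001220, -0.000724)
  [+0]  conj(Y_{1,0})(Ω₁) = (-0.415523, -0.000000) ; Y_{1,0}(Ω₂) = (-0.488478, 0.000000) ; Δ = (0.202974, 0.000000)
  [+1]  conj(Y_{1,1})(Ω₁) = (-0.061521, 0.171032) ; Y_{1,1}(Ω₂) = (0.001473, -0.007665) ; Δ = (0.001220, 0.000724)
Accumulated sum (0.205414, 0.000000); after 4π/(2l+1) scaling, (0.860437, 0.000000) ⇒ P_1 = 0.860437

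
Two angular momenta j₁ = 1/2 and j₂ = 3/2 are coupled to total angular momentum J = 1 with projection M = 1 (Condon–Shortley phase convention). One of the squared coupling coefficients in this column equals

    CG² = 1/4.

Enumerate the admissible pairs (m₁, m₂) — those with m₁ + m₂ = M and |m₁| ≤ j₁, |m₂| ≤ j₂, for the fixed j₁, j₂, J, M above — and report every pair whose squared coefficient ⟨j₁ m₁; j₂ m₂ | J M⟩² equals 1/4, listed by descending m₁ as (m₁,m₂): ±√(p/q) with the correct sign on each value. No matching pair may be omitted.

(1/2,1/2): +√(1/4)

Admissible pairs with m₁+m₂ = M = 1: (-1/2,3/2), (1/2,1/2)
  (m₁,m₂)=(1/2,1/2): CG² = 1/4, CG = +√(1/4)   ← matches the target
  (m₁,m₂)=(-1/2,3/2): CG² = 3/4, CG = −√(3/4)
Pairs with CG² = 1/4: (1/2,1/2): +√(1/4)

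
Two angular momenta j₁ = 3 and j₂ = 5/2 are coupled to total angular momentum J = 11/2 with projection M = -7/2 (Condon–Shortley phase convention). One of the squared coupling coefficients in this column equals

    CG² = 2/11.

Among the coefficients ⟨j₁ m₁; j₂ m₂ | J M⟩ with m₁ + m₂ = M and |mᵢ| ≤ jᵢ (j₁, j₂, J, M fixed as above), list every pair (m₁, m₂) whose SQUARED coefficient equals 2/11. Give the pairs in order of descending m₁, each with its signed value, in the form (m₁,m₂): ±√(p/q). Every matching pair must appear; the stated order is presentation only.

Admissible pairs with m₁+m₂ = M = -7/2: (-3,-1/2), (-2,-3/2), (-1,-5/2)
  (m₁,m₂)=(-1,-5/2): CG² = 3/11, CG = +√(3/11)
  (m₁,m₂)=(-2,-3/2): CG² = 6/11, CG = +√(6/11)
  (m₁,m₂)=(-3,-1/2): CG² = 2/11, CG = +√(2/11)   ← matches the target
Pairs with CG² = 2/11: (-3,-1/2): +√(2/11)

(-3,-1/2): +√(2/11)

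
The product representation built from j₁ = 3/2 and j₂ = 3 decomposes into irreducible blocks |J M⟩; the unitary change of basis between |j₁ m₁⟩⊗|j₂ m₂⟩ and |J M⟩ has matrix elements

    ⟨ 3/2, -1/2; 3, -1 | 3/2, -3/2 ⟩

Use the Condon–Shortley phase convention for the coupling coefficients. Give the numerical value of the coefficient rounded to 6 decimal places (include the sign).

+√(4/35) = +0.338062

j₁+j₂−J=3  J+j₁−j₂=0  J−j₁+j₂=3  j₁+j₂+J+1=7
(j₁±m₁, j₂±m₂, J±M) = (1,2,2,4,0,3)
P² = 576/35
sum k=2..2:
  [2] +1/12 = 1/12
S = 1/12
C² = P²·S² = 4/35 ; C = +0.338062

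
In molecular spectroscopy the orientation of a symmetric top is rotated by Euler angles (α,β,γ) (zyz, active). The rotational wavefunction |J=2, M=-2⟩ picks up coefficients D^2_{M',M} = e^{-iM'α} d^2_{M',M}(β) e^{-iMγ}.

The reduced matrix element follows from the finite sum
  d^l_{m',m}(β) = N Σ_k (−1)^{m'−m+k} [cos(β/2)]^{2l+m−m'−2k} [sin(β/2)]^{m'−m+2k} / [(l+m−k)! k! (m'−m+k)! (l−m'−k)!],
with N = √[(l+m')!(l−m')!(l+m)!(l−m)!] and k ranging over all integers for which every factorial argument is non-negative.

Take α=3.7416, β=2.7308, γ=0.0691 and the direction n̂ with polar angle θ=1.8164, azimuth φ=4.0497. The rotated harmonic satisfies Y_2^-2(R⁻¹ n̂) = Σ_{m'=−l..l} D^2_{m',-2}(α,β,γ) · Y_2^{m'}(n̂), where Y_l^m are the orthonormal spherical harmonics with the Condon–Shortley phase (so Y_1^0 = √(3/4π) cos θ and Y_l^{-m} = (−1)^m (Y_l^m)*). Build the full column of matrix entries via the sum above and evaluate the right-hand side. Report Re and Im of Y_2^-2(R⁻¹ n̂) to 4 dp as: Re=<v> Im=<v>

Need the full column D^2_{m',-2} for m'=−2..2 at α=3.7416, β=2.7308, γ=0.0691.
cos(β/2)=0.203955, sin(β/2)=0.978980
d^2_{-2,-2}: single k=0 term ⇒ +0.001730;  D = +0.000399+0.001684i
d^2_{-1,-2}: single k=0 term ⇒ -0.016611;  D = +0.012287+0.011179i
d^2_{0,-2}: single k=0 term ⇒ +0.097655;  D = +0.096724+0.013453i
d^2_{1,-2}: single k=0 term ⇒ -0.382725;  D = +0.342634-0.170529i
d^2_{2,-2}: single k=0 term ⇒ +0.918535;  D = +0.447591-0.802103i
Y_2^{m'}(θ=1.8164,φ=4.0497) and Σ D·Y over m':
  (+0.0004+0.0017i)·(-0.0883-0.3525i)  (+0.0123+0.0112i)·(+0.1121-0.1436i)  (+0.0967+0.0135i)·(-0.2595+0.0000i)  (+0.3426-0.1705i)·(-0.1121-0.1436i)  (+0.4476-0.8021i)·(-0.0883+0.3525i)
Y_2^-2(R⁻¹ n̂) = +0.158800+0.194234i

Re=0.1588 Im=0.1942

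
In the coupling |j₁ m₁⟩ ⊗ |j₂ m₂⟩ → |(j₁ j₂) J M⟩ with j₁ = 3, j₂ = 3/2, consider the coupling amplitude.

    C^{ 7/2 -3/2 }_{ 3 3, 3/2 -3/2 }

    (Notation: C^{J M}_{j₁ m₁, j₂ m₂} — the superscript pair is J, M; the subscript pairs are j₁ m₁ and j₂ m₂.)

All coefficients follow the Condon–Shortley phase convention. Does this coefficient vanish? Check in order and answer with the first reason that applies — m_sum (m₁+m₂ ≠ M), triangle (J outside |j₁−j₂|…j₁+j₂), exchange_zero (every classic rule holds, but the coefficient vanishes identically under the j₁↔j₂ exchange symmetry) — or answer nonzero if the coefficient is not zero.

m-sum: m₁+m₂ = 3+(-3/2) = 3/2, M = -3/2  ✗ ⇒ coefficient is 0

m_sum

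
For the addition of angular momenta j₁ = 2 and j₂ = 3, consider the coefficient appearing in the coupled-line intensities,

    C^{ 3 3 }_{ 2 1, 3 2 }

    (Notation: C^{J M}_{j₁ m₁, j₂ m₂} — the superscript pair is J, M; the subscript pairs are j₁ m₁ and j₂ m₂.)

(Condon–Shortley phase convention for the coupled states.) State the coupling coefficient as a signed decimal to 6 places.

−√(5/12) ≈ -0.645497

√[7·2!2!4!/9! · 3!1!5!1!6!0!] = √(960)
  +(−1)^1/∏(1,1,0,4,2,0)! = -1/48  (running -1/48)
⟨..|..⟩ = √(960)·(-1/48) = -0.645497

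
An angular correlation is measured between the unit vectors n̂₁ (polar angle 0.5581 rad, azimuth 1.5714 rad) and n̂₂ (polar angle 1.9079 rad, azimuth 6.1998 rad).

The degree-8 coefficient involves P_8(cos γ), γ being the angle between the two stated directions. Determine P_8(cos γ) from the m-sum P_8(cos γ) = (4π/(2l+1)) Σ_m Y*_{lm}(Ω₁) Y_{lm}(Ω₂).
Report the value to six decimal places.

-0.264410

Term-by-term m-sum for l=8 (normalisation 4π/17 = 0.739198):
  m=-8: Y*=(0.003189, 0.000015)  Y=(0.254753, 0.200622)  product (0.000809, 0.000644)
  m=-7: Y*=(0.000086, -0.020429)  Y=(-0.379330, -0.250534)  product (-0.005151, 0.007728)
  m=-6: Y*=(-0.081313, -0.000295)  Y=(0.149548, 0.081759)  product (-0.012136, -0.006692)
  m=-5: Y*=(-0.000676, 0.223902)  Y=(0.250160, 0.110793)  product (-0.024976, 0.055936)
  m=-4: Y*=(0.424269, 0.001024)  Y=(-0.270381, -0.093683)  product (-0.114619, -0.040024)
  m=-3: Y*=(0.000894, -0.493432)  Y=(-0.146421, -0.037412)  product (-0.018591, 0.072215)
  m=-2: Y*=(-0.179201, -0.000216)  Y=(0.307625, 0.051784)  product (-0.055115, -0.009346)
  m=-1: Y*=(0.000206, -0.341896)  Y=(0.094144, 0.007868)  product (0.002710, -0.032186)
  m=+0: Y*=(-0.305775, -0.000000)  Y=(-0.315394, 0.000000)  product (0.096440, 0.000000)
  m=+1: Y*=(-0.000206, -0.341896)  Y=(-0.094144, 0.007868)  product (0.002710, 0.032186)
  m=+2: Y*=(-0.179201, 0.000216)  Y=(0.307625, -0.051784)  product (-0.055115, 0.009346)
  m=+3: Y*=(-0.000894, -0.493432)  Y=(0.146421, -0.037412)  product (-0.018591, -0.072215)
  m=+4: Y*=(0.424269, -0.001024)  Y=(-0.270381, 0.093683)  product (-0.114619, 0.040024)
  m=+5: Y*=(0.000676, 0.223902)  Y=(-0.250160, 0.110793)  product (-0.024976, -0.055936)
  m=+6: Y*=(-0.081313, 0.000295)  Y=(0.149548, -0.081759)  product (-0.012136, 0.006692)
  m=+7: Y*=(-0.000086, -0.020429)  Y=(0.379330, -0.250534)  product (-0.005151, -0.007728)
  m=+8: Y*=(0.003189, -0.000015)  Y=(0.254753, -0.200622)  product (0.000809, -0.000644)
Total Σ_m = (-0.357699, 0.000000). Multiply by 0.739198: (-0.264410, 0.000000). P_8(cos γ) = -0.264410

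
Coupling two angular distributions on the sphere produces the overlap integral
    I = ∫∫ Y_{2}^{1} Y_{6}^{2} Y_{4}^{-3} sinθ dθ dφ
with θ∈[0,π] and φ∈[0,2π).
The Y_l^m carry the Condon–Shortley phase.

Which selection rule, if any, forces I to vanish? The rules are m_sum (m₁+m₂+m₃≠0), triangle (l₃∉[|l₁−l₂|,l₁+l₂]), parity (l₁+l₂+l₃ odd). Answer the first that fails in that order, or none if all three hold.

none

m₁+m₂+m₃ = 1 + 2 − 3 = 0  ✓
triangle: |2−6|=4 ≤ l₃=4 ≤ 2+6=8  ✓
parity: l₁+l₂+l₃ = 12 is even  ✓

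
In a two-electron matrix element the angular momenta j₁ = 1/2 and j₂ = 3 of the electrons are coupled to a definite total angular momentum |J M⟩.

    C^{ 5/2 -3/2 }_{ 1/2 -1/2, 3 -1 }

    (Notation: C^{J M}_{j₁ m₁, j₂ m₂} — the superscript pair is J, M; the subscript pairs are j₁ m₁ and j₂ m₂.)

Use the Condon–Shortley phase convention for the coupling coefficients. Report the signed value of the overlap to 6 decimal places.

j₁+j₂−J=1  J+j₁−j₂=0  J−j₁+j₂=5  j₁+j₂+J+1=7
(j₁±m₁, j₂±m₂, J±M) = (0,1,2,4,1,4)
P² = 1152/7
sum k=1..1:
  [1] −1/24 = -1/24
S = -1/24
C² = P²·S² = 2/7 ; C = -0.534522

−√(2/7) = -0.534522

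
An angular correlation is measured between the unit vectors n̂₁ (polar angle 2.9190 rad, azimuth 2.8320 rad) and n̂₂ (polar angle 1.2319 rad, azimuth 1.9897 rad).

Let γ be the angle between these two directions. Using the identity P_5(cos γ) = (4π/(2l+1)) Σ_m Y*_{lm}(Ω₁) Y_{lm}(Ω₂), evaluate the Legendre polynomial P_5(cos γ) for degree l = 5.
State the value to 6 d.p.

Expand P_5 via completeness: Σ_{m} conj(Y_{5,m}) at Ω₁ times Y_{5,m} at Ω₂ —
  [-5]  conj(Y_{5,-5})(Ω₁) = -0.00001 + 0.00024j ; Y_{5,-5}(Ω₂) = -0.29990 + 0.17320j ; Δ = -0.00004 - 0.00007j
  [-4]  conj(Y_{5,-4})(Ω₁) = -0.00111 + 0.00321j ; Y_{5,-4}(Ω₂) = -0.04039 - 0.38392j ; Δ = 0.00128 + 0.00030j
  [-3]  conj(Y_{5,-3})(Ω₁) = -0.01685 + 0.02254j ; Y_{5,-3}(Ω₂) = -0.00147 - 0.00048j ; Δ = 0.00004 - 0.00003j
  [-2]  conj(Y_{5,-2})(Ω₁) = -0.12161 + 0.08667j ; Y_{5,-2}(Ω₂) = 0.22414 - 0.24896j ; Δ = -0.00568 + 0.04970j
  [-1]  conj(Y_{5,-1})(Ω₁) = -0.45021 + 0.14401j ; Y_{5,-1}(Ω₂) = 0.03573 + 0.08024j ; Δ = -0.02764 - 0.03098j
  [+0]  conj(Y_{5,0})(Ω₁) = -0.61829 + 0.00000j ; Y_{5,0}(Ω₂) = 0.31232 + 0.00000j ; Δ = -0.19311 + 0.00000j
  [+1]  conj(Y_{5,1})(Ω₁) = 0.45021 + 0.14401j ; Y_{5,1}(Ω₂) = -0.03573 + 0.08024j ; Δ = -0.02764 + 0.03098j
  [+2]  conj(Y_{5,2})(Ω₁) = -0.12161 - 0.08667j ; Y_{5,2}(Ω₂) = 0.22414 + 0.24896j ; Δ = -0.00568 - 0.04970j
  [+3]  conj(Y_{5,3})(Ω₁) = 0.01685 + 0.02254j ; Y_{5,3}(Ω₂) = 0.00147 - 0.00048j ; Δ = 0.00004 + 0.00003j
  [+4]  conj(Y_{5,4})(Ω₁) = -0.00111 - 0.00321j ; Y_{5,4}(Ω₂) = -0.04039 + 0.38392j ; Δ = 0.00128 - 0.00030j
  [+5]  conj(Y_{5,5})(Ω₁) = 0.00001 + 0.00024j ; Y_{5,5}(Ω₂) = 0.29990 + 0.17320j ; Δ = -0.00004 + 0.00007j
Σ over m = -0.25720 + 0.00000j; ×(4π/11) → -0.29383 + 0.00000j. Real part: -0.293826

-0.293826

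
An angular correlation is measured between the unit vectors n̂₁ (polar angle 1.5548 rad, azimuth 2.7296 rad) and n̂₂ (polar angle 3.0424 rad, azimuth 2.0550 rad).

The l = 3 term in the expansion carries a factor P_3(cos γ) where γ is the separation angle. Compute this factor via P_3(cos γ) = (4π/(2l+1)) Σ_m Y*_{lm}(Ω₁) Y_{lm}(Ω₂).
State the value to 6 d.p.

Addition theorem: P_3(cos γ) = (4π/7) Σ_m Y*_{lm}(Ω₁) Y_{lm}(Ω₂), m = −3…3:
  m=-3: (-0.137046+0.393904i) × (+0.000402+0.000048i) = -0.000074+0.000152i  (running Σ = -0.000074+0.000152i)
  m=-2: (+0.011102-0.011994i) × (+0.005651-0.008218i) = -0.000036-0.000159i  (running Σ = -0.000110-0.000007i)
  m=-1: (+0.295721-0.129231i) × (-0.058862-0.111913i) = -0.031870-0.025488i  (running Σ = -0.031979-0.025495i)
  m=0: (-0.017900-0.000000i) × (-0.724475+0.000000i) = +0.012968+0.000000i  (running Σ = -0.019011-0.025495i)
  m=1: (-0.295721-0.129231i) × (+0.058862-0.111913i) = -0.031870+0.025488i  (running Σ = -0.050881-0.000007i)
  m=2: (+0.011102+0.011994i) × (+0.005651+0.008218i) = -0.000036+0.000159i  (running Σ = -0.050917+0.000152i)
  m=3: (+0.137046+0.393904i) × (-0.000402+0.000048i) = -0.000074-0.000152i  (running Σ = -0.050991+0.000000i)
Accumulated sum -0.050991+0.000000i; after 4π/(2l+1) scaling, -0.091538+0.000000i ⇒ P_3 = -0.091538

-0.091538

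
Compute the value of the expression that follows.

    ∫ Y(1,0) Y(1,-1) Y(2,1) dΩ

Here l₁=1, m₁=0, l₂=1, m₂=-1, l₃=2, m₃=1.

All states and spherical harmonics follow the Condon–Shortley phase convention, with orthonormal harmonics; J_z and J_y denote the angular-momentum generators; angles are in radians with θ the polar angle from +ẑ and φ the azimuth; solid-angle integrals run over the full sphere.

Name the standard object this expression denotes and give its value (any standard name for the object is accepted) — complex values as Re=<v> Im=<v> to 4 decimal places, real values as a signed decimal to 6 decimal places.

Gaunt coefficient, -0.218510

This is a Gaunt coefficient — the integral of a triple product of spherical harmonics over the sphere.
Rules hold: Σm=0, L=4 even, 0≤2≤2.
N = 3·3·5 = 45
Δ = 0!·2!·2!/5! = 1/30
Racah Σ t=0..0: t=0:+1/1 = 1/1
⇒ 3j(1 1 2; 0 0 0)² = 2/15, sgn +1
Racah Σ t=0..0: t=0:+1/2 = 1/2
⇒ 3j(1 1 2; 0 -1 1)² = 1/10, sgn -1
4πI² = N·(3j₀)²·(3jₘ)² = 3/5
I = -1·√(0.6/4π) = -0.21850969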